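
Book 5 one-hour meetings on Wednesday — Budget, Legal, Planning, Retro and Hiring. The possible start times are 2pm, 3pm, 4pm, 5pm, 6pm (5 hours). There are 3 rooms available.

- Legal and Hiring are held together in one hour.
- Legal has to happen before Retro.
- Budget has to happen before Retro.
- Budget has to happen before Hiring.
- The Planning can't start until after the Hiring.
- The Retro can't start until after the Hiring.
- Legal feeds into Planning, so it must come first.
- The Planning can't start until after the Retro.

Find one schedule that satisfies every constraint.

Budget -> 2pm; Hiring -> 3pm; Planning -> 5pm; Legal -> 3pm; Retro -> 4pm

Checking: Retro(4pm) before Planning(5pm); Budget(2pm) before Hiring(3pm); Legal(3pm) before Retro(4pm); Hiring(3pm) before Retro(4pm); Budget(2pm) before Retro(4pm); Legal(3pm) before Planning(5pm); Hiring(3pm) before Planning(5pm); Legal = Hiring = 3pm; max 2 per hour (cap 3).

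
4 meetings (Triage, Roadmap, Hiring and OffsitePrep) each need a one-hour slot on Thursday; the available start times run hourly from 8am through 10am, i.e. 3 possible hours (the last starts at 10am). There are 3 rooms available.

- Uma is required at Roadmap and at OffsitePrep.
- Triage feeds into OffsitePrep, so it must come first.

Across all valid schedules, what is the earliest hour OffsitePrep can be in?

Precedence pushes OffsitePrep to at least 9am.
OffsitePrep at 9am is achievable: Triage=8am; OffsitePrep=9am; Roadmap=8am; Hiring=8am.

9am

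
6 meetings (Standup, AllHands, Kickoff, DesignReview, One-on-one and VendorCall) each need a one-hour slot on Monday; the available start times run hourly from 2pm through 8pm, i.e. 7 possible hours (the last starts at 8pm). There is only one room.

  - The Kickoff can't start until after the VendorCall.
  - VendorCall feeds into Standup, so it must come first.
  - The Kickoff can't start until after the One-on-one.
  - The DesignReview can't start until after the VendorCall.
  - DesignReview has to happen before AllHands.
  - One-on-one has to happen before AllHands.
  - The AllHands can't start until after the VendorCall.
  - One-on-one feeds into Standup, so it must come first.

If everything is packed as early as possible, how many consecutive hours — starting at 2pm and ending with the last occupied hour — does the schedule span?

The precedence chain requires at least 3 distinct hours.
With at most 1 per hour and 6 meetings, at least 6 hours are needed.
6 works (last occupied hour: 7pm): for example Kickoff -> 7pm, One-on-one -> 3pm, VendorCall -> 2pm, AllHands -> 5pm, DesignReview -> 4pm, Standup -> 6pm.

6 hours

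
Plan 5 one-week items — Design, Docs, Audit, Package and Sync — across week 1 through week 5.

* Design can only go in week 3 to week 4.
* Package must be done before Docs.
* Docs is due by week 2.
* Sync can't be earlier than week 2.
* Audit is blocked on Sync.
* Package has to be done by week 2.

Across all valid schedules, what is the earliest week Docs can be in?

Precedence pushes Docs to at least week 2; Docs's own window allows nothing later than week 2.
Docs at week 2 is achievable: Design -> week 3, Package -> week 1, Docs -> week 2, Audit -> week 3, Sync -> week 2.

week 2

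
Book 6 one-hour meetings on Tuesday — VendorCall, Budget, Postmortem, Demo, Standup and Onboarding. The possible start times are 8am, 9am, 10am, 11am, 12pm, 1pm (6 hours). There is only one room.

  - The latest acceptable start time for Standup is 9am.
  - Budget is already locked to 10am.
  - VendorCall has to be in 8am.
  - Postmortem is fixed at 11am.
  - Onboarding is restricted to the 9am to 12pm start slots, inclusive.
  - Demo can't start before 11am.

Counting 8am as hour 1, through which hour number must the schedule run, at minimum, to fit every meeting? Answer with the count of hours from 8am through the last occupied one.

With at most 1 per hour and 6 meetings, at least 6 hours are needed.
Postmortem can't be placed before 11am — that is hour 4 counting from 8am — so the schedule must run through at least 4 hours.
6 works (last occupied hour: 1pm): for example Budget in 10am, Demo in 1pm, VendorCall in 8am, Onboarding in 12pm, Postmortem in 11am, Standup in 9am.

6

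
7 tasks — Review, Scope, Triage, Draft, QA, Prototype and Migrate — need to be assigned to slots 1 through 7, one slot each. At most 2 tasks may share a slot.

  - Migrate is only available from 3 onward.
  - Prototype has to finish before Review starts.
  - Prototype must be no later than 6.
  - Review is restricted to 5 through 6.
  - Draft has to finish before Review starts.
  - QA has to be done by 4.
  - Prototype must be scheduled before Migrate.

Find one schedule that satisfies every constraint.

Triage=3, Scope=2, Review=5, QA=1, Migrate=3, Draft=2, Prototype=1

Checking: Prototype(1) before Migrate(3); Draft(2) before Review(5); Prototype(1) before Review(5); Review=5 in [5,6]; QA=1 in [1,4]; Migrate=3 in [3,7]; Prototype=1 in [1,6]; max 2 per slot (cap 2).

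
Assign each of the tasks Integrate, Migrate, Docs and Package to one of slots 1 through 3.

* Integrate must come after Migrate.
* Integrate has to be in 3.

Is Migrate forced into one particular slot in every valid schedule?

No

Migrate can be 1 (e.g. Integrate=3; Package=1; Docs=1; Migrate=1) or 2 (e.g. Docs=1; Package=1; Migrate=2; Integrate=3).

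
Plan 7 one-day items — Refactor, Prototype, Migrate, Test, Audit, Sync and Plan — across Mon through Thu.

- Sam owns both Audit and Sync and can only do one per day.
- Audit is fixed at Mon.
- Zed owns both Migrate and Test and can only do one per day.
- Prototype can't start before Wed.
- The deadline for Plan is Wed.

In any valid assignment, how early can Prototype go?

Prototype is available from Wed.
Prototype at Wed is achievable: Sync=Tue, Plan=Mon, Prototype=Wed, Test=Tue, Refactor=Mon, Audit=Mon, Migrate=Mon.

Wed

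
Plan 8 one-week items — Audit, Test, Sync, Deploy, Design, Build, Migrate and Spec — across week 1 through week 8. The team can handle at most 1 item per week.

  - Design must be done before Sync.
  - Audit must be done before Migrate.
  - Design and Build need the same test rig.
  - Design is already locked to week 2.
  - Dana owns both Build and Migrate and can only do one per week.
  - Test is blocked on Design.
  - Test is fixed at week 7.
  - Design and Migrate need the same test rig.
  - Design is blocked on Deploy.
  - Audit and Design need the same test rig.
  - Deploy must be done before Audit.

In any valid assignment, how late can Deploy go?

Downstream work caps Deploy at week 1.
Deploy at week 1 is achievable: Build in week 6; Migrate in week 5; Audit in week 3; Spec in week 8; Deploy in week 1; Test in week 7; Design in week 2; Sync in week 4.

week 1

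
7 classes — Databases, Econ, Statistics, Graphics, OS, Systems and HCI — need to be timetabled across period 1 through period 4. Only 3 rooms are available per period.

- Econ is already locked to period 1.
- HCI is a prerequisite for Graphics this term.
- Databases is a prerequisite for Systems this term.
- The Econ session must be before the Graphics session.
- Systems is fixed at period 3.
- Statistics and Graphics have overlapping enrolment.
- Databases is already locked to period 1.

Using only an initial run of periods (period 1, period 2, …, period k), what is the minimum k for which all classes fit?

3 periods

The precedence chain requires at least 2 distinct periods.
With at most 3 per period and 7 classes, at least 3 periods are needed.
Systems can't be placed before period 3, so the schedule must run through at least period 3.
3 works (last occupied period: period 3): for example Statistics=period 3, Systems=period 3, Databases=period 1, Econ=period 1, HCI=period 1, OS=period 2, Graphics=period 2.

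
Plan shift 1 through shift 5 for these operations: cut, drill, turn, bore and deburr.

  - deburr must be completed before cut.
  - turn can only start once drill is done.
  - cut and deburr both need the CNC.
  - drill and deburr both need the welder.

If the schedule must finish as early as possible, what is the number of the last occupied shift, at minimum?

The precedence chain requires at least 2 distinct shifts.
Could 2 shifts be enough, i.e. nothing placed later than shift 2? No: cut must come after deburr (at shift 1 or later) → {shift 2}; deburr must come before cut (at shift 2 or earlier) → {shift 1}; turn must come after drill (at shift 1 or later) → {shift 2}; drill must come before turn (at shift 2 or earlier) → {shift 1}; deburr can't share with drill (shift 1) → nothing is left.
So 2 shifts is not enough.
3 works (last occupied shift: shift 3): for example bore=shift 1; turn=shift 3; cut=shift 2; drill=shift 2; deburr=shift 1.

3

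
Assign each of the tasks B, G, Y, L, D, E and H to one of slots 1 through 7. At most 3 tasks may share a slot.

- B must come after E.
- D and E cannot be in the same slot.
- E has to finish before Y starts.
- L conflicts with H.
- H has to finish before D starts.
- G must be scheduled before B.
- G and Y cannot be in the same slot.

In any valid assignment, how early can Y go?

Precedence pushes Y to at least 2.
Y at 2 is achievable: D in 2, L in 3, H in 1, Y in 2, G in 1, B in 2, E in 1.

2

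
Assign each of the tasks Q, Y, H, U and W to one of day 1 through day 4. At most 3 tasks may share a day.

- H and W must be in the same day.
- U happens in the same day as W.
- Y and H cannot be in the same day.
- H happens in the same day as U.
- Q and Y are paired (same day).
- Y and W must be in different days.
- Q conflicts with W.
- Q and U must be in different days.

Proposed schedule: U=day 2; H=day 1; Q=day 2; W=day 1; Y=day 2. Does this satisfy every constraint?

Invalid. Q and U must be in different days.

Q conflicts with W — holds.
Y and W must be in different days — holds.
Q and Y are paired (same day) — holds.
U happens in the same day as W — violated.
At most 3 tasks may share a day — holds.
Y and H cannot be in the same day — holds.
Q and U must be in different days — violated.
H happens in the same day as U — violated.
H and W must be in the same day — holds.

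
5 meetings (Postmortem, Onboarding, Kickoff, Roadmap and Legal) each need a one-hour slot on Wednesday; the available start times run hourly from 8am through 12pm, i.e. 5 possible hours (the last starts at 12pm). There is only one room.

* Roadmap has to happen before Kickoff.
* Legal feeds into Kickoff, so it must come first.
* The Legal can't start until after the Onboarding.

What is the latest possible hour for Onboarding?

10am

Downstream work caps Onboarding at 10am.
Onboarding at 10am is achievable: Postmortem in 9am; Legal in 11am; Kickoff in 12pm; Onboarding in 10am; Roadmap in 8am.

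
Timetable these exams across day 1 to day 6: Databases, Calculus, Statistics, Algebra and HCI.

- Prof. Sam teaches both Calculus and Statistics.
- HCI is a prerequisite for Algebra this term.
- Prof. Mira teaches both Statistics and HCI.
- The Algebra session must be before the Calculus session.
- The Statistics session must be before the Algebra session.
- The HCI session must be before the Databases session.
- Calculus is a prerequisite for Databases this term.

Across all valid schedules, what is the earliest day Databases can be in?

Precedence pushes Databases to at least day 4.
Databases at day 5 is achievable: Algebra=day 3, HCI=day 1, Statistics=day 2, Databases=day 5, Calculus=day 4.
Nothing earlier works — the conflict constraints rule out every day before day 5.

day 5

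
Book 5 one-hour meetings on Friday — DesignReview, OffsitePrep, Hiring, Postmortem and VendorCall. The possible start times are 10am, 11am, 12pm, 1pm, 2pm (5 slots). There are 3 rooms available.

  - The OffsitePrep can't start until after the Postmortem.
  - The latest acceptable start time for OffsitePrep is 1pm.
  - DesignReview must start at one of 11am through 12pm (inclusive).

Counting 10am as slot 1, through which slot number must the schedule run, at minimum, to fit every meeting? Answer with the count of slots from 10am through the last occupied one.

The precedence chain requires at least 2 distinct slots.
With at most 3 per slot and 5 meetings, at least 2 slots are needed.
2 works (last occupied slot: 11am): for example OffsitePrep=11am, Postmortem=10am, VendorCall=10am, Hiring=10am, DesignReview=11am.

2 slots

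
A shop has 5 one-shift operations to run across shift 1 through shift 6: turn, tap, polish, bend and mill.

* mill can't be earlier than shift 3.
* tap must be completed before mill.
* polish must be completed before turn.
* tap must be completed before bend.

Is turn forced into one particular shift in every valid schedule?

turn can be shift 2 (e.g. bend in shift 2, tap in shift 1, turn in shift 2, polish in shift 1, mill in shift 3) or shift 3 (e.g. bend in shift 2, tap in shift 1, polish in shift 1, turn in shift 3, mill in shift 3).

No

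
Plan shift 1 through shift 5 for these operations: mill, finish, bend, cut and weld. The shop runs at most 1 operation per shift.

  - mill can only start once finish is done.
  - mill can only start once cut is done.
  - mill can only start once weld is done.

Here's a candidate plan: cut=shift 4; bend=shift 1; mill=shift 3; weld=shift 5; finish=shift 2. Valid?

The shop runs at most 1 operation per shift — holds.
mill can only start once weld is done — violated.
mill can only start once cut is done — violated.
mill can only start once finish is done — holds.

No — it violates: mill can only start once weld is done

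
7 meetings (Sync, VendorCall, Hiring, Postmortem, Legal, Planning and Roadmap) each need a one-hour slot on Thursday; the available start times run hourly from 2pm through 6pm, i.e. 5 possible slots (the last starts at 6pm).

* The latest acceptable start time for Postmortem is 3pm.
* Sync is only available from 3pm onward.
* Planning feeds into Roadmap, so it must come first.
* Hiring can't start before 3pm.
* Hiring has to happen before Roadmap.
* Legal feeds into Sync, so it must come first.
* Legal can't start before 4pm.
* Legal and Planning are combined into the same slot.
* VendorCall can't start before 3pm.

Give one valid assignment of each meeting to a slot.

VendorCall -> 3pm; Planning -> 4pm; Hiring -> 3pm; Sync -> 5pm; Postmortem -> 2pm; Legal -> 4pm; Roadmap -> 5pm

Checking: Planning(4pm) before Roadmap(5pm); Hiring(3pm) before Roadmap(5pm); Legal(4pm) before Sync(5pm); Legal = Planning = 4pm; Legal=4pm in [4pm,6pm]; VendorCall=3pm in [3pm,6pm]; Sync=5pm in [3pm,6pm]; Hiring=3pm in [3pm,6pm]; Postmortem=2pm in [2pm,3pm].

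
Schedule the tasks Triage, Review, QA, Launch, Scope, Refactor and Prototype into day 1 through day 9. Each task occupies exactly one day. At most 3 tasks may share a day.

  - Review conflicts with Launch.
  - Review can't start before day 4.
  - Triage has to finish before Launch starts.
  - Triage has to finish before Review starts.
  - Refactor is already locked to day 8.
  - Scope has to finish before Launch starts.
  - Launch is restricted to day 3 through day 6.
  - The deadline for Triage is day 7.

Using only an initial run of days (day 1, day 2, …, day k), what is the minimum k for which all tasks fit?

The precedence chain requires at least 2 distinct days.
With at most 3 per day and 7 tasks, at least 3 days are needed.
Refactor can't be placed before day 8, so the schedule must run through at least day 8.
8 works (last occupied day: day 8): for example Refactor -> day 8, Scope -> day 1, Launch -> day 3, Triage -> day 1, Prototype -> day 2, Review -> day 4, QA -> day 1.

8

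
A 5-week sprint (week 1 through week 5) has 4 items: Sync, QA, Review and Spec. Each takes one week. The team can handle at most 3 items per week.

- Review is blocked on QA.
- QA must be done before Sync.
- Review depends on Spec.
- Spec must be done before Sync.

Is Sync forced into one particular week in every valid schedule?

No

Sync can be week 2 (e.g. Sync=week 2, Spec=week 1, QA=week 1, Review=week 2) or week 3 (e.g. Sync in week 3; Review in week 2; QA in week 1; Spec in week 1).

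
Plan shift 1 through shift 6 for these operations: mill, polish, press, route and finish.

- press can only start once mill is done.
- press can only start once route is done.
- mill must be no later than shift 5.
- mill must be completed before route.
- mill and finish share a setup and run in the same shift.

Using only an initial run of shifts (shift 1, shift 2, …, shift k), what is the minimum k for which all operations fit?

3

The precedence chain requires at least 3 distinct shifts.
3 works (last occupied shift: shift 3): for example finish in shift 1, mill in shift 1, press in shift 3, polish in shift 1, route in shift 2.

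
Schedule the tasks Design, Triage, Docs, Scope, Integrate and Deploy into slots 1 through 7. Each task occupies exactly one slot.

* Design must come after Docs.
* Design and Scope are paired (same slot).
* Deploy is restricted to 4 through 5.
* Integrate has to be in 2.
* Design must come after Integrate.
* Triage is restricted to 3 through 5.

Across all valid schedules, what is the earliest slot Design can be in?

3

Precedence pushes Design to at least 3.
Design at 3 is achievable: Docs -> 1, Design -> 3, Triage -> 3, Integrate -> 2, Deploy -> 4, Scope -> 3.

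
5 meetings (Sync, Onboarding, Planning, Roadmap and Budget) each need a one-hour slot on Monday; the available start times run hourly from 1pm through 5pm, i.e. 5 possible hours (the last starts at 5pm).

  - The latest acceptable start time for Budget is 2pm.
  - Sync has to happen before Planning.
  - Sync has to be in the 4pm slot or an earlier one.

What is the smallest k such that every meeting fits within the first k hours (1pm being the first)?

2

The precedence chain requires at least 2 distinct hours.
2 works (last occupied hour: 2pm): for example Onboarding -> 1pm; Roadmap -> 1pm; Sync -> 1pm; Planning -> 2pm; Budget -> 1pm.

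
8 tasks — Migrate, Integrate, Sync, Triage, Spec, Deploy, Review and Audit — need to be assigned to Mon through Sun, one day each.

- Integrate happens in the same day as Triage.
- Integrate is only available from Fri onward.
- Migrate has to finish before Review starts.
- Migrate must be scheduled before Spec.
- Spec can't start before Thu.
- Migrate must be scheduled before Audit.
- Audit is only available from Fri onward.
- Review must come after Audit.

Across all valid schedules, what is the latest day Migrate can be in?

Fri

Downstream work caps Migrate at Fri.
Migrate at Fri is achievable: Review -> Sun, Sync -> Mon, Integrate -> Fri, Deploy -> Mon, Audit -> Sat, Spec -> Sat, Triage -> Fri, Migrate -> Fri.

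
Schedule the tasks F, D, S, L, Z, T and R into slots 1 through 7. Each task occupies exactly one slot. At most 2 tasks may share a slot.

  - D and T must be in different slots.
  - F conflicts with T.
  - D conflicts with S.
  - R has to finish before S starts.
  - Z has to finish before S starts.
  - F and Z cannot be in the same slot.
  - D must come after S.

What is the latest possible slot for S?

6

Precedence pushes S to at least 2; downstream work caps S at 6.
S at 6 is achievable: T=3; R=1; Z=1; S=6; F=2; D=7; L=2.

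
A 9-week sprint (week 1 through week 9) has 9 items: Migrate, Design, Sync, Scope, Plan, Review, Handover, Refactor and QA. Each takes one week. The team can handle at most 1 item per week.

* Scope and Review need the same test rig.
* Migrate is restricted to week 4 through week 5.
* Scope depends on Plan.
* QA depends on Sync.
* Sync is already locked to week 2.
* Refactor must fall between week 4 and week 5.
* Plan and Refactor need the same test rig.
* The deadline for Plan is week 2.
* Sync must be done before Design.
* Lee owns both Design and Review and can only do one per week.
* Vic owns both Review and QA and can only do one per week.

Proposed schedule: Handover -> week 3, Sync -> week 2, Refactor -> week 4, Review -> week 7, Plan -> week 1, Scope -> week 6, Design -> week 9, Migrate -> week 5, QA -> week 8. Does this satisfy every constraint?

The deadline for Plan is week 2 — holds.
Vic owns both Review and QA and can only do one per week — holds.
Scope and Review need the same test rig — holds.
Migrate is restricted to week 4 through week 5 — holds.
Lee owns both Design and Review and can only do one per week — holds.
Plan and Refactor need the same test rig — holds.
Sync is already locked to week 2 — holds.
Scope depends on Plan — holds.
The team can handle at most 1 item per week — holds.
Sync must be done before Design — holds.
QA depends on Sync — holds.
Refactor must fall between week 4 and week 5 — holds.

Valid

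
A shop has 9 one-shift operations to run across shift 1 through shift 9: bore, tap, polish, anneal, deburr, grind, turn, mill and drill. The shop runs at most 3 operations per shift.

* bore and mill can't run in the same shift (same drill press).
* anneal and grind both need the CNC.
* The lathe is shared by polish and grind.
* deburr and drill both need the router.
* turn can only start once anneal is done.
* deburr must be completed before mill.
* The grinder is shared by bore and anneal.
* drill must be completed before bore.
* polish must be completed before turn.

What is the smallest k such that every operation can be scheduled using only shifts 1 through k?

3 shifts

The precedence chain requires at least 2 distinct shifts.
With at most 3 per shift and 9 operations, at least 3 shifts are needed.
3 works (last occupied shift: shift 3): for example tap -> shift 3, polish -> shift 1, mill -> shift 3, drill -> shift 1, turn -> shift 2, grind -> shift 3, deburr -> shift 2, bore -> shift 2, anneal -> shift 1.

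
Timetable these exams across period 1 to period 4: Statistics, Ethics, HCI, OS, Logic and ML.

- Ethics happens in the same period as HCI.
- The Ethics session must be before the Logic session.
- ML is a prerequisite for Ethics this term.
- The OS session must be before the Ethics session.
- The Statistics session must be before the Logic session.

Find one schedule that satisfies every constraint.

Logic=period 3, ML=period 1, OS=period 1, HCI=period 2, Statistics=period 1, Ethics=period 2

Checking: ML(period 1) before Ethics(period 2); Ethics(period 2) before Logic(period 3); OS(period 1) before Ethics(period 2); Statistics(period 1) before Logic(period 3); Ethics = HCI = period 2.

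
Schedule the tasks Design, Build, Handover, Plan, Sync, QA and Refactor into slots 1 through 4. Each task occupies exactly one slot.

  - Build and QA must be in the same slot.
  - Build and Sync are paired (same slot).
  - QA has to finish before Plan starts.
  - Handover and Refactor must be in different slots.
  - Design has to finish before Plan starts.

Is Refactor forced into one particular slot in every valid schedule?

No

Refactor can be 1 (e.g. Refactor=1; Build=1; Design=1; QA=1; Plan=2; Handover=2; Sync=1) or 2 (e.g. Design -> 1, Plan -> 2, Build -> 1, QA -> 1, Sync -> 1, Handover -> 1, Refactor -> 2).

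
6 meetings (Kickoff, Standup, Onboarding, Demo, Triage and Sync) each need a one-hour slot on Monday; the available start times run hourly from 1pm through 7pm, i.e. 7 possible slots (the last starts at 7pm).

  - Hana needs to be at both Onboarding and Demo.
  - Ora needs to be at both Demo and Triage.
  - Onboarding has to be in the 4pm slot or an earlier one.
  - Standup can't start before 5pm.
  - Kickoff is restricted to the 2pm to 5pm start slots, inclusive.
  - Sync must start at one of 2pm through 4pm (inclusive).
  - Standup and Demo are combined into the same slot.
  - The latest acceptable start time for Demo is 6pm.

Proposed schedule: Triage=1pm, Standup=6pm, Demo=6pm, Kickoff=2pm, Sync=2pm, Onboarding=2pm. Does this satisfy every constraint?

Valid

Ora needs to be at both Demo and Triage — holds.
Onboarding has to be in the 4pm slot or an earlier one — holds.
The latest acceptable start time for Demo is 6pm — holds.
Kickoff is restricted to the 2pm to 5pm start slots, inclusive — holds.
Sync must start at one of 2pm through 4pm (inclusive) — holds.
Standup can't start before 5pm — holds.
Hana needs to be at both Onboarding and Demo — holds.
Standup and Demo are combined into the same slot — holds.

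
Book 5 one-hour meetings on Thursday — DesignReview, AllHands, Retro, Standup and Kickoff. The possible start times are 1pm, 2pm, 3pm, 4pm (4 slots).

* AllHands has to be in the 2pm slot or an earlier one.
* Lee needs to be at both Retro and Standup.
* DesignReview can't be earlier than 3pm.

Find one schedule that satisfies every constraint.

Kickoff=1pm; Standup=2pm; AllHands=1pm; DesignReview=3pm; Retro=1pm

Checking: Retro(1pm) != Standup(2pm); DesignReview=3pm in [3pm,4pm]; AllHands=1pm in [1pm,2pm].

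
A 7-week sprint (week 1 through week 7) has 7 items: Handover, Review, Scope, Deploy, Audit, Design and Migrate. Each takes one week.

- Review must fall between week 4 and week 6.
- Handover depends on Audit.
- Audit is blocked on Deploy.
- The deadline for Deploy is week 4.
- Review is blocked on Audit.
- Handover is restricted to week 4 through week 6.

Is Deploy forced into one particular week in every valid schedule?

Deploy can be week 1 (e.g. Design=week 1, Scope=week 1, Audit=week 2, Migrate=week 1, Deploy=week 1, Review=week 4, Handover=week 4) or week 2 (e.g. Handover=week 4; Deploy=week 2; Review=week 4; Design=week 1; Audit=week 3; Scope=week 1; Migrate=week 1).

No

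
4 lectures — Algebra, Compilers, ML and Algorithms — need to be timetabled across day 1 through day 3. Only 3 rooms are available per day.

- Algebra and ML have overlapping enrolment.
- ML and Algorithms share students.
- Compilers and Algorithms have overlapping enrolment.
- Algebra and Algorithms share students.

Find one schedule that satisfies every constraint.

ML in day 2, Compilers in day 1, Algebra in day 1, Algorithms in day 3

Checking: Compilers(day 1) != Algorithms(day 3); ML(day 2) != Algorithms(day 3); Algebra(day 1) != ML(day 2); Algebra(day 1) != Algorithms(day 3); max 2 per day (cap 3).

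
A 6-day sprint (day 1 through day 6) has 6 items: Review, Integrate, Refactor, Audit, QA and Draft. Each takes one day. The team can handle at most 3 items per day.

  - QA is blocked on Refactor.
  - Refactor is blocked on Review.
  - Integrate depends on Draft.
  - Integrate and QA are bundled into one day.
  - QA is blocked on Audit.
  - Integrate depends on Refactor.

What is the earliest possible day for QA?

Precedence pushes QA to at least day 3.
QA at day 3 is achievable: Integrate in day 3; QA in day 3; Audit in day 1; Refactor in day 2; Review in day 1; Draft in day 1.

day 3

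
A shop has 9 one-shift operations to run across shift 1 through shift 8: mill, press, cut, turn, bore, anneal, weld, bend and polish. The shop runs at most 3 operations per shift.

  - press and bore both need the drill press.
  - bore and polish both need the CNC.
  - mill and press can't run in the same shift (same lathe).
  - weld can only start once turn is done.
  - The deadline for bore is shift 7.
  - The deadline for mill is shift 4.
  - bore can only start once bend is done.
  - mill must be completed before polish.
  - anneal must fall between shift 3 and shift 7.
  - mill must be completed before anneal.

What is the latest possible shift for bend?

shift 6

Downstream work caps bend at shift 6.
bend at shift 6 is achievable: press in shift 2, bore in shift 7, mill in shift 1, turn in shift 1, weld in shift 2, cut in shift 1, bend in shift 6, anneal in shift 3, polish in shift 2.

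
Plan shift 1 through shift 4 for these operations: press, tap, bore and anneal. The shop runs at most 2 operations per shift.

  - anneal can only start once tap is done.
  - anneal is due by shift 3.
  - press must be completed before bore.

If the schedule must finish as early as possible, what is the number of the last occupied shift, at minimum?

The precedence chain requires at least 2 distinct shifts.
With at most 2 per shift and 4 operations, at least 2 shifts are needed.
2 works (last occupied shift: shift 2): for example press -> shift 1; anneal -> shift 2; tap -> shift 1; bore -> shift 2.

shift 2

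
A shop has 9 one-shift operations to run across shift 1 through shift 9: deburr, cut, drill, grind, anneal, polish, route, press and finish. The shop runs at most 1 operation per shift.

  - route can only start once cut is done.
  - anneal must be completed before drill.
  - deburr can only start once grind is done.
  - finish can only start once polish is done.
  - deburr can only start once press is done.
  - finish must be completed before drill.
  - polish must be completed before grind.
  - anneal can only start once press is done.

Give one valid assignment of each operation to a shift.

polish=shift 1; anneal=shift 5; press=shift 3; cut=shift 8; finish=shift 6; route=shift 9; deburr=shift 4; grind=shift 2; drill=shift 7

Checking: polish(shift 1) before finish(shift 6); press(shift 3) before anneal(shift 5); cut(shift 8) before route(shift 9); grind(shift 2) before deburr(shift 4); press(shift 3) before deburr(shift 4); anneal(shift 5) before drill(shift 7); polish(shift 1) before grind(shift 2); finish(shift 6) before drill(shift 7); max 1 per shift (cap 1).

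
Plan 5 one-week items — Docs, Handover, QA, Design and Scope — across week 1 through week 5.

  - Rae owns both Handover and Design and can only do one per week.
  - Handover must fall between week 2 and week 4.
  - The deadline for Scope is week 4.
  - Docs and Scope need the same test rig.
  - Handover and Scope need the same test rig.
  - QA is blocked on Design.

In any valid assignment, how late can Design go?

week 4

Downstream work caps Design at week 4.
Design at week 4 is achievable: Docs -> week 2; Handover -> week 2; Design -> week 4; QA -> week 5; Scope -> week 1.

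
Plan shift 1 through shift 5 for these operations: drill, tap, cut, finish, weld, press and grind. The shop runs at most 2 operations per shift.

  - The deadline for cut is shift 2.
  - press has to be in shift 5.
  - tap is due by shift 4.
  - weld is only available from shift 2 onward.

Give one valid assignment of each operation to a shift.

cut=shift 1; weld=shift 2; finish=shift 3; press=shift 5; drill=shift 2; grind=shift 3; tap=shift 1

Checking: weld=shift 2 in [shift 2,shift 5]; cut=shift 1 in [shift 1,shift 2]; press=shift 5 in [shift 5,shift 5]; tap=shift 1 in [shift 1,shift 4]; max 2 per shift (cap 2).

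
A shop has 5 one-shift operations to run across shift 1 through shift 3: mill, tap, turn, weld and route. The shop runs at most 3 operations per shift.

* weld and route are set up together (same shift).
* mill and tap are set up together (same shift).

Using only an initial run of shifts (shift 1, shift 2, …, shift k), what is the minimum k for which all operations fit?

With at most 3 per shift and 5 operations, at least 2 shifts are needed.
2 works (last occupied shift: shift 2): for example tap in shift 1; weld in shift 2; turn in shift 1; route in shift 2; mill in shift 1.

2 shifts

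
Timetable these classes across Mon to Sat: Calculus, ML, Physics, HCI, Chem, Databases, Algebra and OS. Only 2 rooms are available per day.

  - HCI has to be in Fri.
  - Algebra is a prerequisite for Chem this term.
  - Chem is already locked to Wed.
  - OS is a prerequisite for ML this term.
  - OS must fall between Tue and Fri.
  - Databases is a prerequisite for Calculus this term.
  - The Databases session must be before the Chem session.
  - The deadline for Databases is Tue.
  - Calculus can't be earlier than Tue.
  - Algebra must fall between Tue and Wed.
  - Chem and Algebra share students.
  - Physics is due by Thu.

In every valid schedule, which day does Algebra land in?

Tue

Algebra's window is Tue–Wed.
Chem is fixed at Wed, and Algebra can't share a day with Chem.
So Algebra must be Tue.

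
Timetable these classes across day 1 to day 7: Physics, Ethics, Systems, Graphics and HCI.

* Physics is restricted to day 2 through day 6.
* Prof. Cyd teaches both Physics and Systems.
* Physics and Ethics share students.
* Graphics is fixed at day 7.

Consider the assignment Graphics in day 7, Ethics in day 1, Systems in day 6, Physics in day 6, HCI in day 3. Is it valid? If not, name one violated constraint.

Prof. Cyd teaches both Physics and Systems — violated.
Physics is restricted to day 2 through day 6 — holds.
Graphics is fixed at day 7 — holds.
Physics and Ethics share students — holds.

No. Prof. Cyd teaches both Physics and Systems is not satisfied.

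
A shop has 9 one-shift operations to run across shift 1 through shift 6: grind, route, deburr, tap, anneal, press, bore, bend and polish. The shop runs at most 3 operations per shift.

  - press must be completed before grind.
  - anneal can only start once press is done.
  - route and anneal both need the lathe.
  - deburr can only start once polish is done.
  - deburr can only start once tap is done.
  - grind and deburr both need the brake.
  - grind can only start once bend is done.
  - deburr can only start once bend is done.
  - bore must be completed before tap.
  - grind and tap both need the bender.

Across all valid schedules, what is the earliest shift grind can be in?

Precedence pushes grind to at least shift 2.
grind at shift 2 is achievable: polish in shift 2; anneal in shift 2; press in shift 1; route in shift 3; bore in shift 1; grind in shift 2; bend in shift 1; tap in shift 3; deburr in shift 4.

shift 2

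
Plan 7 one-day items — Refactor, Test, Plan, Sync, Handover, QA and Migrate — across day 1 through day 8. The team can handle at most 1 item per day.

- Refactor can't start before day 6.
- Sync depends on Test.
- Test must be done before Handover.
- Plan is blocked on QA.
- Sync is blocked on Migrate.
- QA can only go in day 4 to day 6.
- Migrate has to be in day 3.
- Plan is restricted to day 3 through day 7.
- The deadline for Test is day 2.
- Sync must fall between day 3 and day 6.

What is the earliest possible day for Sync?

day 4

Sync is available from day 3; precedence pushes Sync to at least day 4; Sync's own window allows nothing later than day 6.
Sync at day 4 is achievable: Migrate=day 3, Handover=day 2, Test=day 1, Sync=day 4, Refactor=day 6, QA=day 5, Plan=day 7.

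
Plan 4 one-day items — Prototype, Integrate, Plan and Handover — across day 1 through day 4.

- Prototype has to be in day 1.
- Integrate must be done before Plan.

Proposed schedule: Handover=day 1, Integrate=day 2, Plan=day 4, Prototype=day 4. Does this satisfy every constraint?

Invalid. Prototype has to be in day 1.

Integrate must be done before Plan — holds.
Prototype has to be in day 1 — violated.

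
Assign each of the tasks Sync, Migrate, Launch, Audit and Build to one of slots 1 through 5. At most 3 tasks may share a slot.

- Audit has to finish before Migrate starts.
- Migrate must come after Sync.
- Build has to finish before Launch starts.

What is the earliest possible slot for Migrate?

Precedence pushes Migrate to at least 2.
Migrate at 2 is achievable: Migrate -> 2, Launch -> 2, Sync -> 1, Build -> 1, Audit -> 1.

2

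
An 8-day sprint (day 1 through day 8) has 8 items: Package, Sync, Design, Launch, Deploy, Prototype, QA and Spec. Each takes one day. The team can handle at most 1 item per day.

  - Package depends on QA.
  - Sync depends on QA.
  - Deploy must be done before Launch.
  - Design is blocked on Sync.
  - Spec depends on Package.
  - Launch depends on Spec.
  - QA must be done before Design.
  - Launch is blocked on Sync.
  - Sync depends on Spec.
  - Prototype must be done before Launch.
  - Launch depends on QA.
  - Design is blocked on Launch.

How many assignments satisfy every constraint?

30

Splitting on Package: it can be day 2 (12), day 3 (12), day 4 (6). Listing each branch's schedules as (Sync, Design, Launch, Deploy, Prototype, QA, Spec) by day number:
Package=day 2: (4,8,7,5,6,1,3) (4,8,7,6,5,1,3) (5,8,7,3,6,1,4) (5,8,7,4,6,1,3) (5,8,7,6,3,1,4) (5,8,7,6,4,1,3) (6,8,7,3,4,1,5) (6,8,7,3,5,1,4) (6,8,7,4,3,1,5) (6,8,7,4,5,1,3) (6,8,7,5,3,1,4) (6,8,7,5,4,1,3) — 12.
Package=day 3: (5,8,7,1,6,2,4) (5,8,7,2,6,1,4) (5,8,7,6,1,2,4) (5,8,7,6,2,1,4) (6,8,7,1,4,2,5) (6,8,7,1,5,2,4) (6,8,7,2,4,1,5) (6,8,7,2,5,1,4) (6,8,7,4,1,2,5) (6,8,7,4,2,1,5) (6,8,7,5,1,2,4) (6,8,7,5,2,1,4) — 12.
Package=day 4: (6,8,7,1,2,3,5) (6,8,7,1,3,2,5) (6,8,7,2,1,3,5) (6,8,7,2,3,1,5) (6,8,7,3,1,2,5) (6,8,7,3,2,1,5) — 6.
Summing: 12 + 12 + 6 = 30.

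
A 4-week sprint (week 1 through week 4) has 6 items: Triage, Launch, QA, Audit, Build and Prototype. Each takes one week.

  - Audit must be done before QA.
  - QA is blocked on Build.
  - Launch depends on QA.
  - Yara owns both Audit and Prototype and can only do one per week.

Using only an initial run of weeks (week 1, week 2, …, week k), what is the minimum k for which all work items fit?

The precedence chain requires at least 3 distinct weeks.
3 works (last occupied week: week 3): for example Prototype=week 2; Build=week 1; Launch=week 3; QA=week 2; Triage=week 1; Audit=week 1.

3 weeks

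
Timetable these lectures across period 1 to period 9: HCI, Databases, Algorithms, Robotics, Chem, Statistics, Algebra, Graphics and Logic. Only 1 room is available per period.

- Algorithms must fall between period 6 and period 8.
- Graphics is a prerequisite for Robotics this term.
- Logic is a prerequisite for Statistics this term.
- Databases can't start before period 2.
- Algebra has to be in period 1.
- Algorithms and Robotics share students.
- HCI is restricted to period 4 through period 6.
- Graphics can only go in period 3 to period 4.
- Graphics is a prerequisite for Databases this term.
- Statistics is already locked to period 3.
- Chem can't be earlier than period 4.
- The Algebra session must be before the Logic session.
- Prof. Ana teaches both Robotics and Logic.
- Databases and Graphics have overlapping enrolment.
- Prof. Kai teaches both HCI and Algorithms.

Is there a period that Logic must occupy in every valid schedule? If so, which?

period 2

Algebra is fixed at period 1 and must come before Logic, so Logic is at least period 2.
Statistics is fixed at period 3 and must come after Logic, so Logic is at most period 2.
So Logic must be period 2.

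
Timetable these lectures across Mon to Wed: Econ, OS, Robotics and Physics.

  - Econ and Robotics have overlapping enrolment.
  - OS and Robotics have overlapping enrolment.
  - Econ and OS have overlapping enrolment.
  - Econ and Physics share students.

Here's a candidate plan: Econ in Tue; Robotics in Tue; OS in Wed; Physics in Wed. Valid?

OS and Robotics have overlapping enrolment — holds.
Econ and Physics share students — holds.
Econ and Robotics have overlapping enrolment — violated.
Econ and OS have overlapping enrolment — holds.

No. Econ and Robotics have overlapping enrolment is not satisfied.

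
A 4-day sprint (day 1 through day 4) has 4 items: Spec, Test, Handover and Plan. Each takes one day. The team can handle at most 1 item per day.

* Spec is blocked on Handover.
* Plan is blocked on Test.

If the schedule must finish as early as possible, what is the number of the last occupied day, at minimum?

4

The precedence chain requires at least 2 distinct days.
With at most 1 per day and 4 work items, at least 4 days are needed.
4 works (last occupied day: day 4): for example Plan=day 4; Spec=day 2; Handover=day 1; Test=day 3.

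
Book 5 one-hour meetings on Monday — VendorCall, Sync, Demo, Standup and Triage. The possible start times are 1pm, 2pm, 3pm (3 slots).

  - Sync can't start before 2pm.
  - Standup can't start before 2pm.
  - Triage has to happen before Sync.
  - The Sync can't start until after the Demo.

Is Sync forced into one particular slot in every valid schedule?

Sync can be 2pm (e.g. Demo=1pm, Triage=1pm, Sync=2pm, VendorCall=1pm, Standup=2pm) or 3pm (e.g. Triage=1pm; Standup=2pm; VendorCall=1pm; Demo=1pm; Sync=3pm).

No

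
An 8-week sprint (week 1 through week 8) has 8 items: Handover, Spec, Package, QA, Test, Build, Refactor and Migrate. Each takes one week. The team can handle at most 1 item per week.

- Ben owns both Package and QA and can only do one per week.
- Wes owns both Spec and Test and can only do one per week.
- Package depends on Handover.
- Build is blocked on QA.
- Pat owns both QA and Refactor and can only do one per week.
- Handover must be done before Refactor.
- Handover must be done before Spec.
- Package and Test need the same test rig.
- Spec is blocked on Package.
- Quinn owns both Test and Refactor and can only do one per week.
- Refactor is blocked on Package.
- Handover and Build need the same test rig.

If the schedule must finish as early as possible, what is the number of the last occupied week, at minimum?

The precedence chain requires at least 3 distinct weeks.
With at most 1 per week and 8 tasks, at least 8 weeks are needed.
8 works (last occupied week: week 8): for example Handover=week 1; Build=week 6; Spec=week 3; Refactor=week 4; Migrate=week 8; Package=week 2; Test=week 7; QA=week 5.

week 8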